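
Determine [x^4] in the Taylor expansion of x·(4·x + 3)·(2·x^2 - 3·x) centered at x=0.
Expand to order 4: x·(4·x + 3)·(2·x^2 - 3·x) = 8·x^4 - 6·x^3 - 9·x^2 + O(x^5).
The coefficient of x^4 is 8.

Final answer: 8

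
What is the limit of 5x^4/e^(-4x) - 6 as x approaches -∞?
The quotient is an ∞/∞ indeterminate form as x → -∞.
Compare growth rates of the dominant terms (exponentials ≫ polynomials ≫ logarithms), or apply L'Hôpital's rule; the quotient → 0.
Adding the constant: 0 - 6 = -6. Limit = -6.

Final answer: -6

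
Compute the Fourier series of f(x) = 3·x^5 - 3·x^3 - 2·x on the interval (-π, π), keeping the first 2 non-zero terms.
(-126·π^2 + 6·π^4 + 752)·sin(x) + (-3·π^4 - 25 + 18·π^2)·sin(2·x)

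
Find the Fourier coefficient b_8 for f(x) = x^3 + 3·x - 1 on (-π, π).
b_8 = (1/π) ∫_{-π}^{π} f(x)·sin(8x) dx.
Evaluate the integral (use parity and integration by parts as needed): b_8 = -π^2/4 - 93/128.

Final answer: -π^2/4 - 93/128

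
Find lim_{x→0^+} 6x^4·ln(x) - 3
The product is a 0·∞ indeterminate form at x → 0⁺.
Rewrite the product as 6·ln(x) / x^(-4) and apply L'Hôpital, or use the standard hierarchy x^(-4) ≫ |ln x| as x → 0⁺.
The indeterminate product → 0, so the limit = -3.

Final answer: -3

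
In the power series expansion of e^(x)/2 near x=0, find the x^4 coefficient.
Expand to order 4: e^(x)/2 = x^4/48 + x^3/12 + x^2/4 + x/2 + 1/2 + O(x^5).
The coefficient of x^4 is 1/48.

Final answer: 1/48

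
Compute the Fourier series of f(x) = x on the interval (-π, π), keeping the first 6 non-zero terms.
2·sin(x) - sin(2·x) + 2·sin(3·x)/3 - sin(4·x)/2 + 2·sin(5·x)/5 - sin(6·x)/3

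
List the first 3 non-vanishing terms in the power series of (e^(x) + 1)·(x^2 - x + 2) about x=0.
5·x^3/6 + 2·x^2 + 4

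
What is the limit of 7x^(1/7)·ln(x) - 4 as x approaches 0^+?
The product is a 0·∞ indeterminate form at x → 0⁺.
Rewrite the product as 7·ln(x) / x^(-1/7) and apply L'Hôpital, or use the standard hierarchy x^(-1/7) ≫ |ln x| as x → 0⁺.
The indeterminate product → 0, so the limit = -4.

Final answer: -4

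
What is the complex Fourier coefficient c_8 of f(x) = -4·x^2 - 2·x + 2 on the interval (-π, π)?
Compute the real Fourier coefficients first: a_8 = -1/4, b_8 = 1/2.
Then c_8 = (a_8 − i·b_8)/2 = -1/8 - i/4.

Final answer: -1/8 - i/4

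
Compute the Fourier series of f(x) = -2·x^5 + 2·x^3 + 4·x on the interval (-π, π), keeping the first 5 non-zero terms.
(-496 - 4·π^4 + 84·π^2)·sin(x) + (-12·π^2 + 14 + 2·π^4)·sin(2·x) + (-4·π^4/3 - 16/81 + 116·π^2/27)·sin(3·x) + (-9·π^2/4 - 37/32 + π^4)·sin(4·x) + (-4·π^4/5 + 784/625 + 36·π^2/25)·sin(5·x)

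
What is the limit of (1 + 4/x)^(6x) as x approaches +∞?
As x → +∞: write (1 + 4/x)^(6x) = ((1 + 4/x)^x)^6 → (e^4)^6 = e^24.
Limit = e^(24).

Final answer: e^(24)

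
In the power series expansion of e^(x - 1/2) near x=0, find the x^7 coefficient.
Expand to order 7: e^(x - 1/2) = x^7·e^(-1/2)/5040 + x^6·e^(-1/2)/720 + x^5·e^(-1/2)/120 + x^4·e^(-1/2)/24 + x^3·e^(-1/2)/6 + x^2·e^(-1/2)/2 + x·e^(-1/2) + e^(-1/2) + O(x^8).
The coefficient of x^7 is e^(-1/2)/5040.

Final answer: e^(-1/2)/5040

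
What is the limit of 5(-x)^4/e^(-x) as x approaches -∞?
This is an ∞/∞ indeterminate form as x → -∞.
Compare growth rates of the dominant terms (exponentials ≫ polynomials ≫ logarithms), or apply L'Hôpital's rule; the quotient → 0.
Limit = 0.

Final answer: 0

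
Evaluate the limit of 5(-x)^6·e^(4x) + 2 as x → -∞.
The product is a 0·∞ indeterminate form at x → -∞.
Rewrite the product as 5(-x)^6 / e^(-4x) (an ∞/∞ form) and apply L'Hôpital, or use the standard hierarchy e^(4|x|) ≫ |(-x)^6| as x → -∞.
The indeterminate product → 0, so the limit = 2.

Final answer: 2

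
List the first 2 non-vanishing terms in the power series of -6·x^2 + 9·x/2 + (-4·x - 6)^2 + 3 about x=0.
105·x/2 + 39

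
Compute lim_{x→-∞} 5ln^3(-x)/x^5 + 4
The quotient is an ∞/∞ indeterminate form as x → -∞.
Compare growth rates of the dominant terms (exponentials ≫ polynomials ≫ logarithms), or apply L'Hôpital's rule; the quotient → 0.
Adding the constant: 0 + 4 = 4. Limit = 4.

Final answer: 4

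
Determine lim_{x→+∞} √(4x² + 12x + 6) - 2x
As x → +∞: multiply by the conjugate to get (12x+6)/(√(4x²+12x+6)+2x); the denominator ~ 4x, so the limit is 12/4 = 3.
Limit = 3.

Final answer: 3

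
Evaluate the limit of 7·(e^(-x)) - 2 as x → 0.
Direct substitution at x = 0 gives 5.

Final answer: 5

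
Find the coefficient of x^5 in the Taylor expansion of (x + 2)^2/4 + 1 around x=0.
Expand to order 5: (x + 2)^2/4 + 1 = x^2/4 + x + 2 + O(x^6).
The coefficient of x^5 is 0.

Final answer: 0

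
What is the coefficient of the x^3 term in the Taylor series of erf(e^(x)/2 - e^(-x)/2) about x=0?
-1/(3·√(π))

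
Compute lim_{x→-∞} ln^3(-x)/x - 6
The quotient is an ∞/∞ indeterminate form as x → -∞.
Compare growth rates of the dominant terms (exponentials ≫ polynomials ≫ logarithms), or apply L'Hôpital's rule; the quotient → 0.
Adding the constant: 0 - 6 = -6. Limit = -6.

Final answer: -6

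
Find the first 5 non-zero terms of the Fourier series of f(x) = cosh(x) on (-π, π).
-cos(x)·sinh(π)/π + 2·cos(2·x)·sinh(π)/(5·π) - cos(3·x)·sinh(π)/(5·π) + 2·cos(4·x)·sinh(π)/(17·π) + sinh(π)/π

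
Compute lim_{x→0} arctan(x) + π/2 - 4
Direct substitution at x = 0 gives -4 + π/2.

Final answer: -4 + π/2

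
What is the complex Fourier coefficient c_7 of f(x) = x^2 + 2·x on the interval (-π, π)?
Compute the real Fourier coefficients first: a_7 = -4/49, b_7 = 4/7.
Then c_7 = (a_7 − i·b_7)/2 = -2/49 - 2·i/7.

Final answer: -2/49 - 2·i/7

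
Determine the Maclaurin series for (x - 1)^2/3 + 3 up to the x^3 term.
x^2/3 - 2·x/3 + 10/3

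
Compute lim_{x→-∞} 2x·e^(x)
This is a 0·∞ indeterminate form at x → -∞.
Rewrite the product as 2x / e^(-x) (an ∞/∞ form) and apply L'Hôpital, or use the standard hierarchy e^(|x|) ≫ |x| as x → -∞.
The indeterminate product → 0, so the limit = 0.

Final answer: 0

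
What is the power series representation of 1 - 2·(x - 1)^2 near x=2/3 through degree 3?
7/9 + 4·(x - 2/3)/3 - 2·(x - 2/3)^2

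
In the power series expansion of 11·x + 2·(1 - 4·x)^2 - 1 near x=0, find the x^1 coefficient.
Expand to order 1: 11·x + 2·(1 - 4·x)^2 - 1 = 1 - 5·x + O(x^2).
The coefficient of x^1 is -5.

Final answer: -5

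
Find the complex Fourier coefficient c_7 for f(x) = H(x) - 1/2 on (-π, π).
Compute the real Fourier coefficients first: a_7 = 0, b_7 = 2/(7·π).
Then c_7 = (a_7 − i·b_7)/2 = -i/(7·π).

Final answer: -i/(7·π)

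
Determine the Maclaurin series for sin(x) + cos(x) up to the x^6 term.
-x^6/720 + x^5/120 + x^4/24 - x^3/6 - x^2/2 + x + 1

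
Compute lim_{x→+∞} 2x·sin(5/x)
As x → +∞: let u = 5/x → 0⁺; then 2·x·sin(5/x) = 2·5·sin(u)/u → 2·5·1 = 10.
Limit = 10.

Final answer: 10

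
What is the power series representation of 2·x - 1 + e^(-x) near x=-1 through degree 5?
-3 + e + (2 - e)·(x + 1) + e·(x + 1)^2/2 - e·(x + 1)^3/6 + e·(x + 1)^4/24 - e·(x + 1)^5/120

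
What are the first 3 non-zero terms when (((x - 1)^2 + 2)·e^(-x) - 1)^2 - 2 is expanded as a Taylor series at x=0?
43·x^2 - 20·x + 2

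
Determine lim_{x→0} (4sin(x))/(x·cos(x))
Both numerator and denominator → 0 as x → 0; this is a 0/0 indeterminate form.
Expand each to leading order near x = 0: numerator ~ 4·x, denominator ~ x.
The limit of the ratio is 4.

Final answer: 4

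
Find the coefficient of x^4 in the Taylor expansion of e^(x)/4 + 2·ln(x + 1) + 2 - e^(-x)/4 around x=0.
Expand to order 4: e^(x)/4 + 2·ln(x + 1) + 2 - e^(-x)/4 = -x^4/2 + 3·x^3/4 - x^2 + 5·x/2 + 2 + O(x^5).
The coefficient of x^4 is -1/2.

Final answer: -1/2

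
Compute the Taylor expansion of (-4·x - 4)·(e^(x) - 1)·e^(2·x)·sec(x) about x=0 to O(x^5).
-61·x^4/2 - 74·x^3/3 - 14·x^2 - 4·x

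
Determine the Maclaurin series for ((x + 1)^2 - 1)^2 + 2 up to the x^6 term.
x^4 + 4·x^3 + 4·x^2 + 2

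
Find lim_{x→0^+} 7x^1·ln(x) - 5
The product is a 0·∞ indeterminate form at x → 0⁺.
Rewrite the product as 7·ln(x) / x^(-1) and apply L'Hôpital, or use the standard hierarchy x^(-1) ≫ |ln x| as x → 0⁺.
The indeterminate product → 0, so the limit = -5.

Final answer: -5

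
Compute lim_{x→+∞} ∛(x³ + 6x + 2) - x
This is an ∞ − ∞ indeterminate form.
Multiply by (A² + AB + B²)/(A² + AB + B²) where A = ∛(x³+6x + 2), B = x to use A³ − B³ = (A−B)(A²+AB+B²); the x³ terms cancel, leaving (6x + 2)/(A²+AB+B²) with denominator ~ 3x², so the limit is 0.
Limit = 0.

Final answer: 0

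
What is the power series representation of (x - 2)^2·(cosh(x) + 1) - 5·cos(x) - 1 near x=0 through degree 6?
13·x^6/240 - x^5/6 + 11·x^4/24 - 2·x^3 + 13·x^2/2 - 8·x + 2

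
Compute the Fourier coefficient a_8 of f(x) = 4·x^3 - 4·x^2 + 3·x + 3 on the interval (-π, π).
a_8 = (1/π) ∫_{-π}^{π} f(x)·cos(8x) dx.
Evaluate the integral (use parity and integration by parts as needed): a_8 = -1/4.

Final answer: -1/4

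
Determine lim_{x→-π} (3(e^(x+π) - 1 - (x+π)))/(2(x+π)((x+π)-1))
Both numerator and denominator → 0 as x → -π; this is a 0/0 indeterminate form.
Expand each to leading order near x = -π: numerator ~ 3·(x + π)^2/2, denominator ~ -2·(x + π).
The limit of the ratio is 0.

Final answer: 0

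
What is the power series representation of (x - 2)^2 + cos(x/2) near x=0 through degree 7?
-x^6/46080 + x^4/384 + 7·x^2/8 - 4·x + 5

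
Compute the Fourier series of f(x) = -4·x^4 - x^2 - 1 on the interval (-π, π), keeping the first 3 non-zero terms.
(-188 + 32·π^2)·cos(x) + (11 - 8·π^2)·cos(2·x) - 4·π^4/5 - π^2/3 - 1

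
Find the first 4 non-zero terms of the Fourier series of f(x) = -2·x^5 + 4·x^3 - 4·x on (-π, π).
(-536 - 4·π^4 + 88·π^2)·sin(x) + (-14·π^2 + 25 + 2·π^4)·sin(2·x) + (-4·π^4/3 - 520/81 + 152·π^2/27)·sin(3·x) + (-13·π^2/4 + 103/32 + π^4)·sin(4·x)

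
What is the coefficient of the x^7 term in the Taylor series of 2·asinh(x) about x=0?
Expand to order 7: 2·asinh(x) = -5·x^7/56 + 3·x^5/20 - x^3/3 + 2·x + O(x^8).
The coefficient of x^7 is -5/56.

Final answer: -5/56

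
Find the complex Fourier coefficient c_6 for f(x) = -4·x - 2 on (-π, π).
Compute the real Fourier coefficients first: a_6 = 0, b_6 = 4/3.
Then c_6 = (a_6 − i·b_6)/2 = -2·i/3.

Final answer: -2·i/3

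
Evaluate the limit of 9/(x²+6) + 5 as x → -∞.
Evaluate the dominant behaviour as x → -∞; each term tends to a finite value or vanishes.
Limit = 5.

Final answer: 5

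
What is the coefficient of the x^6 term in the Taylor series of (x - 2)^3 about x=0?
Expand to order 6: (x - 2)^3 = x^3 - 6·x^2 + 12·x - 8 + O(x^7).
The coefficient of x^6 is 0.

Final answer: 0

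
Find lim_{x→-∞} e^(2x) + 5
Evaluate the dominant behaviour as x → -∞; each term tends to a finite value or vanishes.
Limit = 5.

Final answer: 5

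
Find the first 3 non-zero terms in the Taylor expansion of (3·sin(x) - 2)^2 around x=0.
9·x^2 - 12·x + 4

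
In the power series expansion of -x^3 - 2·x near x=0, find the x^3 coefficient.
Expand to order 3: -x^3 - 2·x = -x^3 - 2·x + O(x^4).
The coefficient of x^3 is -1.

Final answer: -1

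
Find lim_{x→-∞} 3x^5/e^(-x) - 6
The quotient is an ∞/∞ indeterminate form as x → -∞.
Compare growth rates of the dominant terms (exponentials ≫ polynomials ≫ logarithms), or apply L'Hôpital's rule; the quotient → 0.
Adding the constant: 0 - 6 = -6. Limit = -6.

Final answer: -6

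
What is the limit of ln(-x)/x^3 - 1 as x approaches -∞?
The quotient is an ∞/∞ indeterminate form as x → -∞.
Compare growth rates of the dominant terms (exponentials ≫ polynomials ≫ logarithms), or apply L'Hôpital's rule; the quotient → 0.
Adding the constant: 0 - 1 = -1. Limit = -1.

Final answer: -1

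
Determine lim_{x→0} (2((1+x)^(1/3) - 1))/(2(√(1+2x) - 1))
Both numerator and denominator → 0 as x → 0; this is a 0/0 indeterminate form.
Expand each to leading order near x = 0: numerator ~ 2·x/3, denominator ~ 2·x.
The limit of the ratio is 1/3.

Final answer: 1/3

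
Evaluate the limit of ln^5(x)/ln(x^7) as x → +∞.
This is an ∞/∞ indeterminate form as x → +∞.
Write ln(x^7) = 7·ln(x), reducing the quotient to ln^4(x)/7 → ∞.
Limit = ∞.

Final answer: ∞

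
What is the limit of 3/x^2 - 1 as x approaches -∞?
Evaluate the dominant behaviour as x → -∞; each term tends to a finite value or vanishes.
Limit = -1.

Final answer: -1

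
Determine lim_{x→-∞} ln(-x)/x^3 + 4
The quotient is an ∞/∞ indeterminate form as x → -∞.
Compare growth rates of the dominant terms (exponentials ≫ polynomials ≫ logarithms), or apply L'Hôpital's rule; the quotient → 0.
Adding the constant: 0 + 4 = 4. Limit = 4.

Final answer: 4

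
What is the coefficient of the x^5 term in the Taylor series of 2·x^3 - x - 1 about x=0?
Expand to order 5: 2·x^3 - x - 1 = 2·x^3 - x - 1 + O(x^6).
The coefficient of x^5 is 0.

Final answer: 0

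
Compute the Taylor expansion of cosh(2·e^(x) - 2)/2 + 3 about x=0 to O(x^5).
11·x^4/12 + x^3 + x^2 + 7/2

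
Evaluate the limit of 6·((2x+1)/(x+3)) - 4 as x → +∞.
Evaluate the dominant behaviour as x → +∞; each term tends to a finite value or vanishes.
Limit = 8.

Final answer: 8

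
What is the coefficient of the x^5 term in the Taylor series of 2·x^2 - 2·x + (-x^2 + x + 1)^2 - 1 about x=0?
Expand to order 5: 2·x^2 - 2·x + (-x^2 + x + 1)^2 - 1 = x^4 - 2·x^3 + x^2 + O(x^6).
The coefficient of x^5 is 0.

Final answer: 0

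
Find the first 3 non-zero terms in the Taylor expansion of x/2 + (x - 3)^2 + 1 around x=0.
x^2 - 11·x/2 + 10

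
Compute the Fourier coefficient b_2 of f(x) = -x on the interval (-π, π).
b_2 = (1/π) ∫_{-π}^{π} f(x)·sin(2x) dx.
Evaluate the integral (use parity and integration by parts as needed): b_2 = 1.

Final answer: 1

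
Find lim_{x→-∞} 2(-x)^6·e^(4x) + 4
The product is a 0·∞ indeterminate form at x → -∞.
Rewrite the product as 2(-x)^6 / e^(-4x) (an ∞/∞ form) and apply L'Hôpital, or use the standard hierarchy e^(4|x|) ≫ |(-x)^6| as x → -∞.
The indeterminate product → 0, so the limit = 4.

Final answer: 4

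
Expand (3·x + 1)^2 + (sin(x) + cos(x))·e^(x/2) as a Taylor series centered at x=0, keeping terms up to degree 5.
x^5/1280 - 31·x^4/384 - 13·x^3/48 + 73·x^2/8 + 15·x/2 + 2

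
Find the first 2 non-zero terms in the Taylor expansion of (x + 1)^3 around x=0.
3·x + 1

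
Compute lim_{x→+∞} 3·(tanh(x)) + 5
Evaluate the dominant behaviour as x → +∞; each term tends to a finite value or vanishes.
Limit = 8.

Final answer: 8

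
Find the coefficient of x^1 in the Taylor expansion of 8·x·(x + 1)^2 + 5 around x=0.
Expand to order 1: 8·x·(x + 1)^2 + 5 = 8·x + 5 + O(x^2).
The coefficient of x^1 is 8.

Final answer: 8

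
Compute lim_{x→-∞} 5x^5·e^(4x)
This is a 0·∞ indeterminate form at x → -∞.
Rewrite the product as 5x^5 / e^(-4x) (an ∞/∞ form) and apply L'Hôpital, or use the standard hierarchy e^(4|x|) ≫ |x^5| as x → -∞.
The indeterminate product → 0, so the limit = 0.

Final answer: 0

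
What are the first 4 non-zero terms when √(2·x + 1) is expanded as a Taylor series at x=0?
x^3/2 - x^2/2 + x + 1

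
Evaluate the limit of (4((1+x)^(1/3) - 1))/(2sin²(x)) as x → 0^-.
Both numerator and denominator → 0 as x → 0^-; this is a 0/0 indeterminate form.
Expand each to leading order near x = 0: numerator ~ 4·x/3, denominator ~ 2·x^2.
The limit of the ratio is -∞.

Final answer: -∞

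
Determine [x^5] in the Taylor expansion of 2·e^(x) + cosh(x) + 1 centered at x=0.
Expand to order 5: 2·e^(x) + cosh(x) + 1 = x^5/60 + x^4/8 + x^3/3 + 3·x^2/2 + 2·x + 4 + O(x^6).
The coefficient of x^5 is 1/60.

Final answer: 1/60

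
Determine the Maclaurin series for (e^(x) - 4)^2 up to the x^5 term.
x^5/5 + x^4/3 - 2·x^2 - 6·x + 9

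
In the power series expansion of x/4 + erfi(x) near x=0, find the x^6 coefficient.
Expand to order 6: x/4 + erfi(x) = x^5/(5·√(π)) + 2·x^3/(3·√(π)) + x·(1/4 + 2/√(π)) + O(x^7).
The coefficient of x^6 is 0.

Final answer: 0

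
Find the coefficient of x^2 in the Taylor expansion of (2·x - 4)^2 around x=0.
Expand to order 2: (2·x - 4)^2 = 4·x^2 - 16·x + 16 + O(x^3).
The coefficient of x^2 is 4.

Final answer: 4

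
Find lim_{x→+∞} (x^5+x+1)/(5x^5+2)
This is an ∞/∞ indeterminate form as x → +∞.
Divide numerator and denominator by x^5 and let the lower-order terms vanish; the leading terms give 1/5.
Limit = 1/5.

Final answer: 1/5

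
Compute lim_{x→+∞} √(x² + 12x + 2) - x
This is an ∞ − ∞ indeterminate form.
Multiply and divide by the conjugate √(x²+12x + 2) + x; the x² terms cancel, leaving (12x + 2)/(√(x²+12x + 2)+x) → 12/2 = 6.
Limit = 6.

Final answer: 6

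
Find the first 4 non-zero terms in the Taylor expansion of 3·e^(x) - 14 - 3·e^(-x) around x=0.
x^5/20 + x^3 + 6·x - 14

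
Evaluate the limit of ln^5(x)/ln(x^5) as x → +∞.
This is an ∞/∞ indeterminate form as x → +∞.
Write ln(x^5) = 5·ln(x), reducing the quotient to ln^4(x)/5 → ∞.
Limit = ∞.

Final answer: ∞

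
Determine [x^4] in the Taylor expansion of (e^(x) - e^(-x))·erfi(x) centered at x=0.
Expand to order 4: (e^(x) - e^(-x))·erfi(x) = 2·x^4/√(π) + 4·x^2/√(π) + O(x^5).
The coefficient of x^4 is 2/√(π).

Final answer: 2/√(π)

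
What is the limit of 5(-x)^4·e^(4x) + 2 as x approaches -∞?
The product is a 0·∞ indeterminate form at x → -∞.
Rewrite the product as 5(-x)^4 / e^(-4x) (an ∞/∞ form) and apply L'Hôpital, or use the standard hierarchy e^(4|x|) ≫ |(-x)^4| as x → -∞.
The indeterminate product → 0, so the limit = 2.

Final answer: 2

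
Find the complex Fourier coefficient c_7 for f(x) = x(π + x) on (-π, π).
Compute the real Fourier coefficients first: a_7 = -4/49, b_7 = 2·π/7.
Then c_7 = (a_7 − i·b_7)/2 = -2/49 - i·π/7.

Final answer: -2/49 - i·π/7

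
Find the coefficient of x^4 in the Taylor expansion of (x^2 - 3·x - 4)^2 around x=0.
Expand to order 4: (x^2 - 3·x - 4)^2 = x^4 - 6·x^3 + x^2 + 24·x + 16 + O(x^5).
The coefficient of x^4 is 1.

Final answer: 1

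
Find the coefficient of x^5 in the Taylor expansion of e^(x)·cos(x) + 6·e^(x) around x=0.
Expand to order 5: e^(x)·cos(x) + 6·e^(x) = x^5/60 + x^4/12 + 2·x^3/3 + 3·x^2 + 7·x + 7 + O(x^6).
The coefficient of x^5 is 1/60.

Final answer: 1/60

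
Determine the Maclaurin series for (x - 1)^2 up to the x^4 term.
x^2 - 2·x + 1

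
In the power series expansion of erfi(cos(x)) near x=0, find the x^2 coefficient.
Expand to order 2: erfi(cos(x)) = -e·x^2/√(π) + erfi(1) + O(x^3).
The coefficient of x^2 is -e/√(π).

Final answer: -e/√(π)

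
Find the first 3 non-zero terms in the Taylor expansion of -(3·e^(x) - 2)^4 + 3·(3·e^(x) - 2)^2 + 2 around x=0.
-24·x^2 + 6·x + 4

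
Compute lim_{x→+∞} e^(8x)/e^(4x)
This is an ∞/∞ indeterminate form as x → +∞.
Rewrite e^(8x)/e^(4x) = e^((8−4)x) = e^(4x); the exponent coefficient is 4 > 0 so e^(4x) → ∞.
Limit = ∞.

Final answer: ∞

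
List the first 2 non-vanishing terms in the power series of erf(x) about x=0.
-2·x^3/(3·√(π)) + 2·x/√(π)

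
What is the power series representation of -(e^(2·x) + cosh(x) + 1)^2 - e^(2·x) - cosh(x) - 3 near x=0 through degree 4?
-397·x^4/24 - 58·x^3/3 - 43·x^2/2 - 14·x - 14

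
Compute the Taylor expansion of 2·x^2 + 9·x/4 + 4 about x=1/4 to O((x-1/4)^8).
75/16 + 13·(x - 1/4)/4 + 2·(x - 1/4)^2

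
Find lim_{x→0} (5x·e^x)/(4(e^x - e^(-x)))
Both numerator and denominator → 0 as x → 0; this is a 0/0 indeterminate form.
Expand each to leading order near x = 0: numerator ~ 5·x, denominator ~ 8·x.
The limit of the ratio is 5/8.

Final answer: 5/8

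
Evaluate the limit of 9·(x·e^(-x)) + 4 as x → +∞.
Evaluate the dominant behaviour as x → +∞; each term tends to a finite value or vanishes.
Limit = 4.

Final answer: 4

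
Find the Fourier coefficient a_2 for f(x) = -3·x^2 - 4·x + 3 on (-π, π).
a_2 = (1/π) ∫_{-π}^{π} f(x)·cos(2x) dx.
Evaluate the integral (use parity and integration by parts as needed): a_2 = -3.

Final answer: -3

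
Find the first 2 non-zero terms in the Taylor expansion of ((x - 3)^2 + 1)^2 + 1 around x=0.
101 - 120·x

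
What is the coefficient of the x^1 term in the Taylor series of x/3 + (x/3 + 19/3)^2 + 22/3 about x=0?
Expand to order 1: x/3 + (x/3 + 19/3)^2 + 22/3 = 41·x/9 + 427/9 + O(x^2).
The coefficient of x^1 is 41/9.

Final answer: 41/9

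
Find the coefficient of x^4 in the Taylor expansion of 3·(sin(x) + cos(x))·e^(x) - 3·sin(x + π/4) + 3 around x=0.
Expand to order 4: 3·(sin(x) + cos(x))·e^(x) - 3·sin(x + π/4) + 3 = x^4·(-1/2 - √(2)/16) + √(2)·x^3/4 + x^2·(3·√(2)/4 + 3) + x·(6 - 3·√(2)/2) - 3·√(2)/2 + 6 + O(x^5).
The coefficient of x^4 is -1/2 - √(2)/16.

Final answer: -1/2 - √(2)/16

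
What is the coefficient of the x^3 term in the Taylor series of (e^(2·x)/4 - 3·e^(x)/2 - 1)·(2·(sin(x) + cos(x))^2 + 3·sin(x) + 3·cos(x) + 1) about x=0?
Expand to order 3: (e^(2·x)/4 - 3·e^(x)/2 - 1)·(2·(sin(x) + cos(x))^2 + 3·sin(x) + 3·cos(x) + 1) = 59·x^3/8 - 41·x^2/8 - 87·x/4 - 27/2 + O(x^4).
The coefficient of x^3 is 59/8.

Final answer: 59/8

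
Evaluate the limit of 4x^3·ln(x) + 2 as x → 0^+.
The product is a 0·∞ indeterminate form at x → 0⁺.
Rewrite the product as 4·ln(x) / x^(-3) and apply L'Hôpital, or use the standard hierarchy x^(-3) ≫ |ln x| as x → 0⁺.
The indeterminate product → 0, so the limit = 2.

Final answer: 2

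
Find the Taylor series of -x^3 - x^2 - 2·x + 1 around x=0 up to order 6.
-x^3 - x^2 - 2·x + 1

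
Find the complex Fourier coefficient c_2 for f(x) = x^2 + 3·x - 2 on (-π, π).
Compute the real Fourier coefficients first: a_2 = 1, b_2 = -3.
Then c_2 = (a_2 − i·b_2)/2 = 1/2 + 3·i/2.

Final answer: 1/2 + 3·i/2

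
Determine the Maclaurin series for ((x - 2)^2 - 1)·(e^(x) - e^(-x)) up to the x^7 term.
x^7/56 - x^6/15 + 23·x^5/60 - 4·x^4/3 + 3·x^3 - 8·x^2 + 6·x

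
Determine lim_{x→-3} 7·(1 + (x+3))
Direct substitution at x = -3 gives 7.

Final answer: 7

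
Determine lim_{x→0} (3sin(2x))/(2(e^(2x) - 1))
Both numerator and denominator → 0 as x → 0; this is a 0/0 indeterminate form.
Expand each to leading order near x = 0: numerator ~ 6·x, denominator ~ 4·x.
The limit of the ratio is 3/2.

Final answer: 3/2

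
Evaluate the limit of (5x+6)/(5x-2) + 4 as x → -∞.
Evaluate the dominant behaviour as x → -∞; each term tends to a finite value or vanishes.
Limit = 5.

Final answer: 5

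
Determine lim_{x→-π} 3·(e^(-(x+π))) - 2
Direct substitution at x = -π gives 1.

Final answer: 1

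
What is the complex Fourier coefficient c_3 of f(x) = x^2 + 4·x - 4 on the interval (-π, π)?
Compute the real Fourier coefficients first: a_3 = -4/9, b_3 = 8/3.
Then c_3 = (a_3 − i·b_3)/2 = -2/9 - 4·i/3.

Final answer: -2/9 - 4·i/3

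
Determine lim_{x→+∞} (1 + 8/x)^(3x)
As x → +∞: write (1 + 8/x)^(3x) = ((1 + 8/x)^x)^3 → (e^8)^3 = e^24.
Limit = e^(24).

Final answer: e^(24)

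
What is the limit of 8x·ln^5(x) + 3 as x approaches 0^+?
The product is a 0·∞ indeterminate form at x → 0⁺.
Rewrite the product as 8·ln^5(x) / x^(-1) and apply L'Hôpital, or use the standard hierarchy x^(-1) ≫ |ln x|^5 as x → 0⁺.
The indeterminate product → 0, so the limit = 3.

Final answer: 3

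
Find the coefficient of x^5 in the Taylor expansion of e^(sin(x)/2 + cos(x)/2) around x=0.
Expand to order 5: e^(sin(x)/2 + cos(x)/2) = 137·x^5·e^(1/2)/3840 - 7·x^4·e^(1/2)/384 - 3·x^3·e^(1/2)/16 - x^2·e^(1/2)/8 + x·e^(1/2)/2 + e^(1/2) + O(x^6).
The coefficient of x^5 is 137·e^(1/2)/3840.

Final answer: 137·e^(1/2)/3840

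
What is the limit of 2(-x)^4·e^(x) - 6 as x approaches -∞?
The product is a 0·∞ indeterminate form at x → -∞.
Rewrite the product as 2(-x)^4 / e^(-x) (an ∞/∞ form) and apply L'Hôpital, or use the standard hierarchy e^(|x|) ≫ |(-x)^4| as x → -∞.
The indeterminate product → 0, so the limit = -6.

Final answer: -6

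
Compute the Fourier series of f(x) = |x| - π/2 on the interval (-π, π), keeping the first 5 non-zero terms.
-4·cos(x)/π - 4·cos(3·x)/(9·π) - 4·cos(5·x)/(25·π) - 4·cos(7·x)/(49·π) - 4·cos(9·x)/(81·π)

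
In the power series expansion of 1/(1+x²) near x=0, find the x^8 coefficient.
Expand to order 8: 1/(1+x²) = x^8 - x^6 + x^4 - x^2 + 1 + O(x^9).
The coefficient of x^8 is 1.

Final answer: 1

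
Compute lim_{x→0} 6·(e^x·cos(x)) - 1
Direct substitution at x = 0 gives 5.

Final answer: 5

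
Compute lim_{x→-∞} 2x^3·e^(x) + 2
The product is a 0·∞ indeterminate form at x → -∞.
Rewrite the product as 2x^3 / e^(-x) (an ∞/∞ form) and apply L'Hôpital, or use the standard hierarchy e^(|x|) ≫ |x^3| as x → -∞.
The indeterminate product → 0, so the limit = 2.

Final answer: 2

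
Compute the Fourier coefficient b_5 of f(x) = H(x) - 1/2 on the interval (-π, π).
b_5 = (1/π) ∫_{-π}^{π} f(x)·sin(5x) dx.
Evaluate the integral (use parity and integration by parts as needed): b_5 = 2/(5·π).

Final answer: 2/(5·π)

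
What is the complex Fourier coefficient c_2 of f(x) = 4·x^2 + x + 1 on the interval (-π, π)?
Compute the real Fourier coefficients first: a_2 = 4, b_2 = -1.
Then c_2 = (a_2 − i·b_2)/2 = 2 + i/2.

Final answer: 2 + i/2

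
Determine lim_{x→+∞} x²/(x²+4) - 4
Evaluate the dominant behaviour as x → +∞; each term tends to a finite value or vanishes.
Limit = -3.

Final answer: -3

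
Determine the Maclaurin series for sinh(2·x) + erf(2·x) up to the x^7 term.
x^7·(8/315 - 128/(21·√(π))) + x^5·(4/15 + 32/(5·√(π))) + x^3·(4/3 - 16/(3·√(π))) + x·(2 + 4/√(π))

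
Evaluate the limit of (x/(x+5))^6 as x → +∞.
As x → +∞: x/(x+5) = 1/(1 + 5/x) → 1, and the 6th power of a limit-1 base also → 1.
Limit = 1.

Final answer: 1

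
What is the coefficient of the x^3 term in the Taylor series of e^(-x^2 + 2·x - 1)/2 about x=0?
Expand to order 3: e^(-x^2 + 2·x - 1)/2 = -x^3·e^(-1)/3 + x^2·e^(-1)/2 + x·e^(-1) + e^(-1)/2 + O(x^4).
The coefficient of x^3 is -e^(-1)/3.

Final answer: -e^(-1)/3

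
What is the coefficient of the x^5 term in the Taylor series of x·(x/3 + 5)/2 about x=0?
Expand to order 5: x·(x/3 + 5)/2 = x^2/6 + 5·x/2 + O(x^6).
The coefficient of x^5 is 0.

Final answer: 0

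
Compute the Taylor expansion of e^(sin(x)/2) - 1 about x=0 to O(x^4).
-x^3/16 + x^2/8 + x/2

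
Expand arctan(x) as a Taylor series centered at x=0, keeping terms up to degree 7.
-x^7/7 + x^5/5 - x^3/3 + x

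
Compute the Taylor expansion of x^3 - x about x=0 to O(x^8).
x^3 - x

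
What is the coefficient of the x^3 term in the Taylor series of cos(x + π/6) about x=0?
Expand to order 3: cos(x + π/6) = x^3/12 - √(3)·x^2/4 - x/2 + √(3)/2 + O(x^4).
The coefficient of x^3 is 1/12.

Final answer: 1/12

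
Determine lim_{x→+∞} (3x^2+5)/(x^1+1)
This is an ∞/∞ indeterminate form as x → +∞.
Divide numerator and denominator by x^2 and let the lower-order terms vanish; the numerator's degree 2 exceeds the denominator's degree 1, so the quotient diverges.
Limit = ∞.

Final answer: ∞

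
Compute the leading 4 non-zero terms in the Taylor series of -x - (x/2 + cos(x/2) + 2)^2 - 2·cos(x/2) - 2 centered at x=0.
x^3/8 + 3·x^2/4 - 4·x - 13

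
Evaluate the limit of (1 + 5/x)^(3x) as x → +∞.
As x → +∞: write (1 + 5/x)^(3x) = ((1 + 5/x)^x)^3 → (e^5)^3 = e^15.
Limit = e^(15).

Final answer: e^(15)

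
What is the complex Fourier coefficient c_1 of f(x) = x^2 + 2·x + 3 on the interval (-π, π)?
Compute the real Fourier coefficients first: a_1 = -4, b_1 = 4.
Then c_1 = (a_1 − i·b_1)/2 = -2 - 2·i.

Final answer: -2 - 2·i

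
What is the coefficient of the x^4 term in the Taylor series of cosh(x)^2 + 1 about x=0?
Expand to order 4: cosh(x)^2 + 1 = x^4/3 + x^2 + 2 + O(x^5).
The coefficient of x^4 is 1/3.

Final answer: 1/3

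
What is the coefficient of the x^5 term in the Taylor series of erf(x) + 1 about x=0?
Expand to order 5: erf(x) + 1 = x^5/(5·√(π)) - 2·x^3/(3·√(π)) + 2·x/√(π) + 1 + O(x^6).
The coefficient of x^5 is 1/(5·√(π)).

Final answer: 1/(5·√(π))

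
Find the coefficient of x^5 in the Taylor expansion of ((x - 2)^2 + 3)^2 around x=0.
Expand to order 5: ((x - 2)^2 + 3)^2 = x^4 - 8·x^3 + 30·x^2 - 56·x + 49 + O(x^6).
The coefficient of x^5 is 0.

Final answer: 0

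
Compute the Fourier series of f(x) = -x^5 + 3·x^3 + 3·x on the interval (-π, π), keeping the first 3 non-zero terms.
(-270 - 2·π^4 + 46·π^2)·sin(x) + (-8·π^2 + 9 + π^4)·sin(2·x) + (-2·π^4/3 - 26/81 + 94·π^2/27)·sin(3·x)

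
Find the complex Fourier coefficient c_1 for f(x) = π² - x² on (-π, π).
Compute the real Fourier coefficients first: a_1 = 4, b_1 = 0.
Then c_1 = (a_1 − i·b_1)/2 = 2.

Final answer: 2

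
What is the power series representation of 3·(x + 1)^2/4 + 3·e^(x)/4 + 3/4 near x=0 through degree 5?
x^5/160 + x^4/32 + x^3/8 + 9·x^2/8 + 9·x/4 + 9/4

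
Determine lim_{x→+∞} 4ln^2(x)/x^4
This is an ∞/∞ indeterminate form as x → +∞.
The polynomial denominator x^4 dominates the logarithmic numerator (any positive power of x ≫ ln^2(x) as x → ∞), so the quotient → 0.
Limit = 0.

Final answer: 0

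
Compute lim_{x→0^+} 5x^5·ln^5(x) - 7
The product is a 0·∞ indeterminate form at x → 0⁺.
Rewrite the product as 5·ln^5(x) / x^(-5) and apply L'Hôpital, or use the standard hierarchy x^(-5) ≫ |ln x|^5 as x → 0⁺.
The indeterminate product → 0, so the limit = -7.

Final answer: -7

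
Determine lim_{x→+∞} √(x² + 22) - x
This is an ∞ − ∞ indeterminate form.
Multiply and divide by the conjugate √(x²+22) + x; the x² terms cancel, leaving 22/(√(x²+22)+x) → 0.
Limit = 0.

Final answer: 0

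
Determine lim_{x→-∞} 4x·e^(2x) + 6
The product is a 0·∞ indeterminate form at x → -∞.
Rewrite the product as 4x / e^(-2x) (an ∞/∞ form) and apply L'Hôpital, or use the standard hierarchy e^(2|x|) ≫ |x| as x → -∞.
The indeterminate product → 0, so the limit = 6.

Final answer: 6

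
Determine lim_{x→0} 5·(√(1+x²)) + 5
Direct substitution at x = 0 gives 10.

Final answer: 10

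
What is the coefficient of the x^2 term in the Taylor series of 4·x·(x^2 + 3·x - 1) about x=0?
Expand to order 2: 4·x·(x^2 + 3·x - 1) = 12·x^2 - 4·x + O(x^3).
The coefficient of x^2 is 12.

Final answer: 12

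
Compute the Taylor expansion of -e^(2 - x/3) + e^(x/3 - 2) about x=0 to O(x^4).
x^3·(e^(-2)/162 + e^(2)/162) + x^2·(-e^(2)/18 + e^(-2)/18) + x·(e^(-2)/3 + e^(2)/3) - e^(2) + e^(-2)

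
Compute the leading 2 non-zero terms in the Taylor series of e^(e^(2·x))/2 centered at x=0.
e·x + e/2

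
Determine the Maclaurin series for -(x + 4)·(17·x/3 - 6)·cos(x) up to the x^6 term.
-97·x^6/360 - 25·x^5/36 + 23·x^4/6 + 25·x^3/3 - 53·x^2/3 - 50·x/3 + 24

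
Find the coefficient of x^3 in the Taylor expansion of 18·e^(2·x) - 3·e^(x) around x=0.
Expand to order 3: 18·e^(2·x) - 3·e^(x) = 47·x^3/2 + 69·x^2/2 + 33·x + 15 + O(x^4).
The coefficient of x^3 is 47/2.

Final answer: 47/2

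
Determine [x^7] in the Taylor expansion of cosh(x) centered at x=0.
Expand to order 7: cosh(x) = x^6/720 + x^4/24 + x^2/2 + 1 + O(x^8).
The coefficient of x^7 is 0.

Final answer: 0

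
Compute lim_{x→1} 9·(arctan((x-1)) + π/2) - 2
Direct substitution at x = 1 gives -2 + 9·π/2.

Final answer: -2 + 9·π/2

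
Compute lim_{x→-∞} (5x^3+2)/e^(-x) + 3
The quotient is an ∞/∞ indeterminate form as x → -∞.
Compare growth rates of the dominant terms (exponentials ≫ polynomials ≫ logarithms), or apply L'Hôpital's rule; the quotient → 0.
Adding the constant: 0 + 3 = 3. Limit = 3.

Final answer: 3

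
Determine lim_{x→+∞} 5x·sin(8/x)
As x → +∞: let u = 8/x → 0⁺; then 5·x·sin(8/x) = 5·8·sin(u)/u → 5·8·1 = 40.
Limit = 40.

Final answer: 40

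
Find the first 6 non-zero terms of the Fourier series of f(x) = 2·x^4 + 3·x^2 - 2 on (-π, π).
(84 - 16·π^2)·cos(x) + (-3 + 4·π^2)·cos(2·x) + (-16·π^2/9 - 4/27)·cos(3·x) + (3/8 + π^2)·cos(4·x) + (-16·π^2/25 - 204/625)·cos(5·x) - 2 + π^2 + 2·π^4/5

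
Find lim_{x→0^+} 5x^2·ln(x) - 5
The product is a 0·∞ indeterminate form at x → 0⁺.
Rewrite the product as 5·ln(x) / x^(-2) and apply L'Hôpital, or use the standard hierarchy x^(-2) ≫ |ln x| as x → 0⁺.
The indeterminate product → 0, so the limit = -5.

Final answer: -5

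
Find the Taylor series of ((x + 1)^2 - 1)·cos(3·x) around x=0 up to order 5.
27·x^5/4 - 9·x^4/2 - 9·x^3 + x^2 + 2·x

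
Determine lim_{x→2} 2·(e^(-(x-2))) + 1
Direct substitution at x = 2 gives 3.

Final answer: 3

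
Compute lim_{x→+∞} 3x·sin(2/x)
As x → +∞: let u = 2/x → 0⁺; then 3·x·sin(2/x) = 3·2·sin(u)/u → 3·2·1 = 6.
Limit = 6.

Final answer: 6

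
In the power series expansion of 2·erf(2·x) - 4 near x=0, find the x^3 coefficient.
Expand to order 3: 2·erf(2·x) - 4 = -32·x^3/(3·√(π)) + 8·x/√(π) - 4 + O(x^4).
The coefficient of x^3 is -32/(3·√(π)).

Final answer: -32/(3·√(π))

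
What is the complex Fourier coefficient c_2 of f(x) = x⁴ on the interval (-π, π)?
Compute the real Fourier coefficients first: a_2 = -3 + 2·π^2, b_2 = 0.
Then c_2 = (a_2 − i·b_2)/2 = -3/2 + π^2.

Final answer: -3/2 + π^2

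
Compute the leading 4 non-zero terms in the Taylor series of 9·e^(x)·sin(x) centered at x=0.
-3·x^5/10 + 3·x^3 + 9·x^2 + 9·x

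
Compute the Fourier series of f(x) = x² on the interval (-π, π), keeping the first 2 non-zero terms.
-4·cos(x) + π^2/3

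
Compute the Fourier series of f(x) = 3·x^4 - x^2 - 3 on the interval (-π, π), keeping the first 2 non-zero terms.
(148 - 24·π^2)·cos(x) - π^2/3 - 3 + 3·π^4/5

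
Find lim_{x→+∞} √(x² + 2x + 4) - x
As x → +∞: multiply by the conjugate to get (2x+4)/(√(x²+2x+4)+x); the denominator ~ 2x, so the limit is 2/2 = 1.
Limit = 1.

Final answer: 1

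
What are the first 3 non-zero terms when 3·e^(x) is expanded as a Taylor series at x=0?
3·x^2/2 + 3·x + 3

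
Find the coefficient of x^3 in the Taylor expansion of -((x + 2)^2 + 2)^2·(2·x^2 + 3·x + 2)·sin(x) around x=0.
Expand to order 3: -((x + 2)^2 + 2)^2·(2·x^2 + 3·x + 2)·sin(x) = -260·x^3 - 204·x^2 - 72·x + O(x^4).
The coefficient of x^3 is -260.

Final answer: -260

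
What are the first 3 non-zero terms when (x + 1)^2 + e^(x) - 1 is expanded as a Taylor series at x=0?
3·x^2/2 + 3·x + 1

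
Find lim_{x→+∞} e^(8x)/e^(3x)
This is an ∞/∞ indeterminate form as x → +∞.
Rewrite e^(8x)/e^(3x) = e^((8−3)x) = e^(5x); the exponent coefficient is 5 > 0 so e^(5x) → ∞.
Limit = ∞.

Final answer: ∞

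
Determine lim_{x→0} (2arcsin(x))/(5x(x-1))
Both numerator and denominator → 0 as x → 0; this is a 0/0 indeterminate form.
Expand each to leading order near x = 0: numerator ~ 2·x, denominator ~ -5·x.
The limit of the ratio is -2/5.

Final answer: -2/5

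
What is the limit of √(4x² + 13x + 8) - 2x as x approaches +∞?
As x → +∞: multiply by the conjugate to get (13x+8)/(√(4x²+13x+8)+2x); the denominator ~ 4x, so the limit is 13/4.
Limit = 13/4.

Final answer: 13/4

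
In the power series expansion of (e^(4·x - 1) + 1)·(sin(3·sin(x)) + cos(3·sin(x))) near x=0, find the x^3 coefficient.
Expand to order 3: (e^(4·x - 1) + 1)·(sin(3·sin(x)) + cos(3·sin(x))) = x^3·(-5 + 35·e^(-1)/3) + x^2·(-9/2 + 31·e^(-1)/2) + x·(7·e^(-1) + 3) + e^(-1) + 1 + O(x^4).
The coefficient of x^3 is -5 + 35·e^(-1)/3.

Final answer: -5 + 35·e^(-1)/3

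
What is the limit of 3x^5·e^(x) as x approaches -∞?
This is a 0·∞ indeterminate form at x → -∞.
Rewrite the product as 3x^5 / e^(-x) (an ∞/∞ form) and apply L'Hôpital, or use the standard hierarchy e^(|x|) ≫ |x^5| as x → -∞.
The indeterminate product → 0, so the limit = 0.

Final answer: 0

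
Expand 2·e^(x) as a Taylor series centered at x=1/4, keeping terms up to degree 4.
2·e^(1/4) + 2·e^(1/4)·(x - 1/4) + e^(1/4)·(x - 1/4)^2 + e^(1/4)·(x - 1/4)^3/3 + e^(1/4)·(x - 1/4)^4/12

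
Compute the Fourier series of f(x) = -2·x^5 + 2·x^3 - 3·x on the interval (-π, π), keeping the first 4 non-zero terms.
(-510 - 4·π^4 + 84·π^2)·sin(x) + (-12·π^2 + 21 + 2·π^4)·sin(2·x) + (-4·π^4/3 - 394/81 + 116·π^2/27)·sin(3·x) + (-9·π^2/4 + 75/32 + π^4)·sin(4·x)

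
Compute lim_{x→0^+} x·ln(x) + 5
The product is a 0·∞ indeterminate form at x → 0⁺.
Rewrite the product as ln(x) / x^(-1) and apply L'Hôpital, or use the standard hierarchy x^(-1) ≫ |ln x| as x → 0⁺.
The indeterminate product → 0, so the limit = 5.

Final answer: 5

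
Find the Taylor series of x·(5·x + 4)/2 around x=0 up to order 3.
5·x^2/2 + 2·x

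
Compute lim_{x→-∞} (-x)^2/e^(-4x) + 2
The quotient is an ∞/∞ indeterminate form as x → -∞.
Compare growth rates of the dominant terms (exponentials ≫ polynomials ≫ logarithms), or apply L'Hôpital's rule; the quotient → 0.
Adding the constant: 0 + 2 = 2. Limit = 2.

Final answer: 2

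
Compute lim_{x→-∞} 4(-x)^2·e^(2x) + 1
The product is a 0·∞ indeterminate form at x → -∞.
Rewrite the product as 4(-x)^2 / e^(-2x) (an ∞/∞ form) and apply L'Hôpital, or use the standard hierarchy e^(2|x|) ≫ |(-x)^2| as x → -∞.
The indeterminate product → 0, so the limit = 1.

Final answer: 1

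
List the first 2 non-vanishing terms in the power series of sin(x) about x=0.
-x^3/6 + x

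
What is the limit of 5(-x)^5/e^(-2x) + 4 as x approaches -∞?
The quotient is an ∞/∞ indeterminate form as x → -∞.
Compare growth rates of the dominant terms (exponentials ≫ polynomials ≫ logarithms), or apply L'Hôpital's rule; the quotient → 0.
Adding the constant: 0 + 4 = 4. Limit = 4.

Final answer: 4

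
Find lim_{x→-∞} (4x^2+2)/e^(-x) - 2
The quotient is an ∞/∞ indeterminate form as x → -∞.
Compare growth rates of the dominant terms (exponentials ≫ polynomials ≫ logarithms), or apply L'Hôpital's rule; the quotient → 0.
Adding the constant: 0 - 2 = -2. Limit = -2.

Final answer: -2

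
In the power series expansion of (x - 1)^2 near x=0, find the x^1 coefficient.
Expand to order 1: (x - 1)^2 = 1 - 2·x + O(x^2).
The coefficient of x^1 is -2.

Final answer: -2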